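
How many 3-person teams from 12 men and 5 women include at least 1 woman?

Sum over valid woman counts:
C(5,1)C(12,2) = 330
C(5,2)C(12,1) = 120
C(5,3)C(12,0) = 10
Total: 330 + 120 + 10.

Final answer: 460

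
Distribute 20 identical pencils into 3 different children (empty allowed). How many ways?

Stars and bars: C(n+k-1, k-1) = C(22,2).

Final answer: C(22,2) = 231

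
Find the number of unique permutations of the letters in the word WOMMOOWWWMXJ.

Letters (J:1, M:3, O:3, W:4, X:1). Total letters: 12.
Permutations = 12!/(4! x 3! x 3!).

Final answer: 554400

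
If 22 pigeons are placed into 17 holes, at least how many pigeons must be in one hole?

By the pigeonhole principle: ceiling(22/17).

Final answer: 2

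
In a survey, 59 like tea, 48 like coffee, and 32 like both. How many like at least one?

|A union B| = |A| + |B| - |A intersect B| = 59 + 48 - 32.

Final answer: 75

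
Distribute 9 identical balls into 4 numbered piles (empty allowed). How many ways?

Stars and bars: C(n+k-1, k-1) = C(12,3).

Final answer: C(12,3) = 220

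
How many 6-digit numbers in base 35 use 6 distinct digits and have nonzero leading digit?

The leading digit has 34 choices (anything but zero); the next has 34 (anything but the first), then 33, and so on, one fewer each time.
Total: 34 x 34 x 33 x 32 x 31 x 30.

Final answer: 1135284480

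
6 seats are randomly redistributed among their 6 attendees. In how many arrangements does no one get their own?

D(n) = (n-1)(D(n-1) + D(n-2)), D(0)=1, D(1)=0.
D(2) = 1 x (0 + 1) = 1
D(3) = 2 x (1 + 0) = 2
D(4) = 3 x (2 + 1) = 9
D(5) = 4 x (9 + 2) = 44
D(6) = 5 x (D(5) + D(4)) = 5 x (44 + 9)

Final answer: D(6) = 265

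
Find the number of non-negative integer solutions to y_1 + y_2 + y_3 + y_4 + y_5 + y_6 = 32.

Stars and bars with 32 stars and 5 bars:
C(32+6-1, 6-1) = C(37,5).

Final answer: C(37,5) = 435897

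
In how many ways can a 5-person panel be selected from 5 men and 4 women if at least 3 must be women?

Sum over valid woman counts:
C(4,3)C(5,2) = 40
C(4,4)C(5,1) = 5
Total: 40 + 5.

Final answer: 45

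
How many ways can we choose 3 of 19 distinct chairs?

C(19,3) = 19!/(3! x 16!).

Final answer: \binom{19}{3} = 969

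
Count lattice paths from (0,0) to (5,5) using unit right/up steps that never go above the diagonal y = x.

Total monotonic paths to (5,5): C(10,5) = 252.
Paths that cross above y=x (reflection bijection): C(10,6) = 210.
Valid Dyck paths: 252 - 210.
(Check: C(10,5) - C(10,6) = C(10,5)/6, the Catalan number C_{5}.)

Final answer: C_{5} = 42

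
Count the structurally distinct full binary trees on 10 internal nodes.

The structures are counted by the Catalan number C_n. Here n = 10.
C_n = C(2n,n) - C(2n,n+1), so C_{10} = C(20,10) - C(20,11) = 184756 - 167960.

Final answer: C_{10} = 16796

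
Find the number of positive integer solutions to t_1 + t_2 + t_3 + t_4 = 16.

Substitute t'_i = t_i - 1 (so t'_i >= 0). Then sum t'_i = 16 - 4 = 12.
Stars and bars: C(12+4-1, 4-1) = C(15,3).

Final answer: C(15,3) = 455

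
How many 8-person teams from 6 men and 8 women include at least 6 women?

Sum over valid woman counts:
C(8,6)C(6,2) = 420
C(8,7)C(6,1) = 48
C(8,8)C(6,0) = 1
Total: 420 + 48 + 1.

Final answer: 469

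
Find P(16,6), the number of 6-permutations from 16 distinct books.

P(16,6) = 16!/(16-6)! = 16!/10!.

Final answer: P(16,6) = 5765760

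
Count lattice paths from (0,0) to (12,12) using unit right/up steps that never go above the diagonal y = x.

Total monotonic paths to (12,12): C(24,12) = 2704156.
By the reflection principle, paths that go above the diagonal number C(24,13) = 2496144.
Valid Dyck paths: 2704156 - 2496144.
(This is the Catalan number C_{12}.)

Final answer: C_{12} = 208012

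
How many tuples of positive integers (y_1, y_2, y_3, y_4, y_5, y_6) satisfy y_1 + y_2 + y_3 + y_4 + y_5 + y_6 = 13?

Substitute y'_i = y_i - 1 (so y'_i >= 0). Then sum y'_i = 13 - 6 = 7.
Stars and bars: C(7+6-1, 6-1) = C(12,5).

Final answer: C(12,5) = 792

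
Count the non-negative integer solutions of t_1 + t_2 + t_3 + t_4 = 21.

Stars and bars with 21 stars and 3 bars:
C(21+4-1, 4-1) = C(24,3).

Final answer: C(24,3) = 2024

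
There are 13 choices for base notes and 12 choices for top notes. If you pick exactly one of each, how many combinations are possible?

By the multiplication principle: 13 x 12.

Final answer: 156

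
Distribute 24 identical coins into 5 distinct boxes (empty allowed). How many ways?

Stars and bars: C(n+k-1, k-1) = C(28,4).

Final answer: C(28,4) = 20475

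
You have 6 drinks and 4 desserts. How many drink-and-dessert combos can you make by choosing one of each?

By the multiplication principle: 6 x 4.

Final answer: 24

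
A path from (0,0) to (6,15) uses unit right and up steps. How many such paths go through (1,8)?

Paths (0,0)->(1,8): C(9,8) = 9.
Paths (1,8)->(6,15): C(12,7) = 792.
By multiplication principle: 9 x 792.

Final answer: 7128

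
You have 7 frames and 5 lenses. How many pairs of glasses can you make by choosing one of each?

By the multiplication principle: 7 x 5.

Final answer: 35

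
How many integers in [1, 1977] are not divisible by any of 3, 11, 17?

|div by 3|=659, |div by 11|=179, |div by 17|=116.
|div by 3&11|=59, |div by 3&17|=38, |div by 11&17|=10, |div by all|=3.
By inclusion-exclusion, divisible by at least one: 659+179+116-59-38-10+3 = 850.
Not divisible by any: 1977 - 850.

Final answer: 1127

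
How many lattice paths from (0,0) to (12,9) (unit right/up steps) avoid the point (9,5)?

Total paths to (12,9): C(21,9) = 293930.
Paths through (9,5): C(14,5) x C(7,4) = 70070.
Avoiding (9,5): 293930 - 70070.

Final answer: 223860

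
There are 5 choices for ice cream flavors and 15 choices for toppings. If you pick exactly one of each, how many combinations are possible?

By the multiplication principle: 5 x 15.

Final answer: 75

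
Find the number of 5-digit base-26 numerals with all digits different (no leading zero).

The leading digit has 25 choices (anything but zero); the next has 25 (anything but the first), then 24, and so on, one fewer each time.
Total: 25 x 25 x 24 x 23 x 22.

Final answer: 7590000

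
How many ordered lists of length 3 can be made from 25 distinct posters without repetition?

P(25,3) = 25!/(25-3)! = 25!/22!.

Final answer: P(25,3) = 13800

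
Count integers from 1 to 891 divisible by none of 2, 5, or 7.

|div by 2|=445, |div by 5|=178, |div by 7|=127.
|div by 2&5|=89, |div by 2&7|=63, |div by 5&7|=25, |div by all|=12.
By inclusion-exclusion, divisible by at least one: 445+178+127-89-63-25+12 = 585.
Not divisible by any: 891 - 585.

Final answer: 306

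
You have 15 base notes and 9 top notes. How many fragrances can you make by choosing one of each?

By the multiplication principle: 15 x 9.

Final answer: 135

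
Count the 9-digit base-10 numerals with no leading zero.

Leading digit: 9 options (nonzero). Other 8 digit(s): 10 options each.
Total: 9 x 10^8.

Final answer: 900000000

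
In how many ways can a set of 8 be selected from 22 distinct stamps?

C(22,8) = 22!/(8! x (22-8)!).

Final answer: C(22,8) = 319770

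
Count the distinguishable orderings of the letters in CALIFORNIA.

Letters (A:2, C:1, F:1, I:2, L:1, N:1, O:1, R:1). Total letters: 10.
Permutations = 10!/(2! x 2!).

Final answer: 907200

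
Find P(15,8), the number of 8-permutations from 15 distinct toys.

P(15,8) = 15!/(15-8)! = 15!/7!.

Final answer: P(15,8) = 259459200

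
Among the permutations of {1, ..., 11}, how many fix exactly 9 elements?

Choose which 9 elements are fixed: C(11,9) = 55.
Derange the remaining 2 using D(j) = (j-1)(D(j-1) + D(j-2)), D(0)=1, D(1)=0: D(2)=1.
Total: 55 x 1.

Final answer: C(11,9) D(2) = 55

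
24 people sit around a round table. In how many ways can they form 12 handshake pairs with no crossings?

The structures are counted by the Catalan number C_n. Here n = 24/2 = 12.
C_n = (2n)!/(n!(n+1)!), so C_{12} = 24!/(12! x 13!) = C(24,12)/13 = 2704156/13.

Final answer: C_{12} = 208012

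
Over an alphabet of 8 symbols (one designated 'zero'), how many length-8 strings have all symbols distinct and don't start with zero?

First digit: 7 (nonzero). Second: 7 (not first). Third: 6, etc.
Total: 7 x 7 x 6 x 5 x 4 x 3 x 2 x 1.

Final answer: 35280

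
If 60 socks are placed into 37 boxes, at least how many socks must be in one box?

By the pigeonhole principle: ceiling(60/37).

Final answer: 2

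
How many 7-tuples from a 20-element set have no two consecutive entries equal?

First character: 20 choices. Each subsequent: 19 choices (must differ from the previous one).
Total: 20 x 19^6.

Final answer: 20 x 19^{6} = 940917620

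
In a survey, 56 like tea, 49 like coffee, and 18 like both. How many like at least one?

|A union B| = |A| + |B| - |A intersect B| = 56 + 49 - 18.

Final answer: 87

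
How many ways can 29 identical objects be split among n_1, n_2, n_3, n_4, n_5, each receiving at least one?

Substitute n'_i = n_i - 1 (so n'_i >= 0). Then sum n'_i = 29 - 5 = 24.
Stars and bars: C(24+5-1, 5-1) = C(28,4).

Final answer: C(28,4) = 20475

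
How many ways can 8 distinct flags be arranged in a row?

The number of ways to arrange 8 distinct objects is 8!.

Final answer: 8! = 40320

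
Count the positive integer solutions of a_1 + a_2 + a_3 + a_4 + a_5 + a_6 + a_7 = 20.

Substitute a'_i = a_i - 1 (so a'_i >= 0). Then sum a'_i = 20 - 7 = 13.
Stars and bars: C(13+7-1, 7-1) = C(19,6).

Final answer: C(19,6) = 27132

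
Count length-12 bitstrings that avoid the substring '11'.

Let a(n) count valid strings. If the last bit is 0 the prefix is any valid string of length n-1; if it is 1 the string must end in 01 with a valid prefix of length n-2. So a(n) = a(n-1) + a(n-2), a(1)=2, a(2)=3.
Building up term by term: a(1)=2, a(2)=3, a(3)=5, a(4)=8, a(5)=13, a(6)=21, a(7)=34, a(8)=55, a(9)=89, a(10)=144, a(11)=233, a(12)=377.

Final answer: 377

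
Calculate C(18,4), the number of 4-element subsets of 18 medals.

C(18,4) = 18!/(4! x 14!).

Final answer: \binom{18}{4} = 3060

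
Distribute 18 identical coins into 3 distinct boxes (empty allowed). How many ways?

Stars and bars: C(n+k-1, k-1) = C(20,2).

Final answer: C(20,2) = 190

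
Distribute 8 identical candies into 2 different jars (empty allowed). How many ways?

Stars and bars: C(n+k-1, k-1) = C(9,1).

Final answer: C(9,1) = 9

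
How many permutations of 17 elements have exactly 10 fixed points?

Choose which 10 elements are fixed: C(17,10) = 19448.
Derange the remaining 7 using D(j) = (j-1)(D(j-1) + D(j-2)), D(0)=1, D(1)=0: D(2)=1, D(3)=2, D(4)=9, D(5)=44, D(6)=265, D(7)=1854.
Total: 19448 x 1854.

Final answer: C(17,10) D(7) = 36056592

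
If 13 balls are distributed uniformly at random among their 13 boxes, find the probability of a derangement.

Derangements satisfy D(n) = (n-1)(D(n-1) + D(n-2)), starting from D(0)=1, D(1)=0.
Building up: D(2)=1, D(3)=2, D(4)=9, D(5)=44, D(6)=265, D(7)=1854, D(8)=14833, D(9)=133496, D(10)=1334961, D(11)=14684570, D(12)=176214841, D(13)=2290792932.
Total arrangements: 13! = 6227020800.
Probability = D(13)/13! = 63633137/172972800.

Final answer: D(13)/13! = 2290792932/6227020800 = 0.367879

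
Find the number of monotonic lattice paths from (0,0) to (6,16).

Each path has 6 right steps and 16 up steps in some order (22 steps total).
Choose which 16 of the 22 steps are up: C(22,16).

Final answer: C(22,16) = 74613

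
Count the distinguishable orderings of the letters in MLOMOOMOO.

Letters (L:1, M:3, O:5). Total letters: 9.
Permutations = 9!/(5! x 3!).

Final answer: 504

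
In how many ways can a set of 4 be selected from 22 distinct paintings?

C(22,4) = 22!/(4! x (22-4)!).

Final answer: C(22,4) = 7315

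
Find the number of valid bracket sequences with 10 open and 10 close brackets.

This is a standard Catalan-number count: the answer is C_n. Here n = 10 (pairs).
C_n = C(2n,n) - C(2n,n+1), so C_{10} = C(20,10) - C(20,11) = 184756 - 167960.

Final answer: C_{10} = 16796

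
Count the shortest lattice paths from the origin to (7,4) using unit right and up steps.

Each path has 7 right steps and 4 up steps in some order (11 steps total).
Choose which 4 of the 11 steps are up: C(11,4).

Final answer: C(11,4) = 330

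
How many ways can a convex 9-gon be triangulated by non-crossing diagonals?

The structures are counted by the Catalan number C_n. Here n = 9 - 2 = 7.
C_n = C(2n,n) - C(2n,n+1), so C_{7} = C(14,7) - C(14,8) = 3432 - 3003.

Final answer: C_{7} = 429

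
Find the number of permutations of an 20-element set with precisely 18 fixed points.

Choose which 18 elements are fixed: C(20,18) = 190.
Derange the remaining 2 using D(j) = (j-1)(D(j-1) + D(j-2)), D(0)=1, D(1)=0: D(2)=1.
Total: 190 x 1.

Final answer: C(20,18) D(2) = 190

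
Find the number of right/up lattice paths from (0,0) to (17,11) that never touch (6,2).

Total paths to (17,11): C(28,11) = 21474180.
Paths through (6,2): C(8,2) x C(20,9) = 4702880.
Avoiding (6,2): 21474180 - 4702880.

Final answer: 16771300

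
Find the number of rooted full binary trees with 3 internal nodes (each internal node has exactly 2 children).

This is counted by the nth Catalan number C_n. Here n = 3.
Using C_0 = 1 and C_(k+1) = C_k x 2(2k+1)/(k+2), build up term by term: C_1=1, C_2=2, C_3=5.

Final answer: C_{3} = 5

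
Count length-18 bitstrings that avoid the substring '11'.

Let a(n) count valid strings. If the last bit is 0 the prefix is any valid string of length n-1; if it is 1 the string must end in 01 with a valid prefix of length n-2. So a(n) = a(n-1) + a(n-2), a(1)=2, a(2)=3.
Building up term by term: a(1)=2, a(2)=3, a(3)=5, a(4)=8, a(5)=13, a(6)=21, a(7)=34, a(8)=55, a(9)=89, a(10)=144, a(11)=233, a(12)=377, a(13)=610, a(14)=987, a(15)=1597, a(16)=2584, a(17)=4181, a(18)=6765.

Final answer: 6765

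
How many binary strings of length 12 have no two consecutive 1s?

Let a(n) count valid strings. If the last bit is 0 the prefix is any valid string of length n-1; if it is 1 the string must end in 01 with a valid prefix of length n-2. So a(n) = a(n-1) + a(n-2), a(1)=2, a(2)=3.
Building up term by term: a(1)=2, a(2)=3, a(3)=5, a(4)=8, a(5)=13, a(6)=21, a(7)=34, a(8)=55, a(9)=89, a(10)=144, a(11)=233, a(12)=377.

Final answer: 377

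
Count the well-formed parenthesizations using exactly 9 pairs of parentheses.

The structures are counted by the Catalan number C_n. Here n = 9 (pairs).
C_n = (2n)!/(n!(n+1)!), so C_{9} = 18!/(9! x 10!) = C(18,9)/10 = 48620/10.

Final answer: C_{9} = 4862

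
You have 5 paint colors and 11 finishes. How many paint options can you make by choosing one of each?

By the multiplication principle: 5 x 11.

Final answer: 55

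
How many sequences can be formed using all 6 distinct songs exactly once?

The number of ways to arrange 6 distinct objects is 6!.

Final answer: 6! = 720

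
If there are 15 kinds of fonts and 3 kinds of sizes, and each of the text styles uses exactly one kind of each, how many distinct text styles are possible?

By the multiplication principle: 15 x 3.

Final answer: 45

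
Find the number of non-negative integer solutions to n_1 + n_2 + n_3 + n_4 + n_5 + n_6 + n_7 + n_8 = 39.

Stars and bars with 39 stars and 7 bars:
C(39+8-1, 8-1) = C(46,7).

Final answer: C(46,7) = 53524680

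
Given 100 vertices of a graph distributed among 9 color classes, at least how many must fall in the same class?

By pigeonhole with 100 objects and 9 categories: ceiling(100/9).

Final answer: 12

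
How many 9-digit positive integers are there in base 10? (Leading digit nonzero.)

Leading digit: 9 options (nonzero). Other 8 digit(s): 10 options each.
Total: 9 x 10^8.

Final answer: 900000000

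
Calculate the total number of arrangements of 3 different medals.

The number of ways to arrange 3 distinct objects is 3!.

Final answer: 3! = 6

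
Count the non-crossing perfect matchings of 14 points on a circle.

This is counted by the nth Catalan number C_n. Here n = 14/2 = 7.
Using C_0 = 1 and C_(k+1) = C_k x 2(2k+1)/(k+2), build up term by term: C_1=1, C_2=2, C_3=5, C_4=14, C_5=42, C_6=132, C_7=429.

Final answer: C_{7} = 429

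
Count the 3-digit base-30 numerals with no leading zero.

Leading digit: 29 options (nonzero). Other 2 digit(s): 30 options each.
Total: 29 x 30^2.

Final answer: 26100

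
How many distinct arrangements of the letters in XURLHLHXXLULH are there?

Letters (H:3, L:4, R:1, U:2, X:3). Total letters: 13.
Permutations = 13!/(4! x 3! x 3! x 2!).

Final answer: 3603600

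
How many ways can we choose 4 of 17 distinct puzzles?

C(17,4) = 17!/(4! x 13!).

Final answer: \binom{17}{4} = 2380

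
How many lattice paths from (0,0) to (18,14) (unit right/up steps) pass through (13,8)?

Paths (0,0)->(13,8): C(21,8) = 203490.
Paths (13,8)->(18,14): C(11,6) = 462.
By multiplication principle: 203490 x 462.

Final answer: 94012380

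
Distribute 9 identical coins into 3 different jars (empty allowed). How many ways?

Stars and bars: C(n+k-1, k-1) = C(11,2).

Final answer: C(11,2) = 55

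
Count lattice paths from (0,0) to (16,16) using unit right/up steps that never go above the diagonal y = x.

Total monotonic paths to (16,16): C(32,16) = 601080390.
Paths that cross above y=x (reflection bijection): C(32,17) = 565722720.
Valid Dyck paths: 601080390 - 565722720.
(This is the Catalan number C_{16}.)

Final answer: C_{16} = 35357670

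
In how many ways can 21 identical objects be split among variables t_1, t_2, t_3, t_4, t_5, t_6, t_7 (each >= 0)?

Stars and bars with 21 stars and 6 bars:
C(21+7-1, 7-1) = C(27,6).

Final answer: C(27,6) = 296010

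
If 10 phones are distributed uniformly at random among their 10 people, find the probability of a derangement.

D(n) = (n-1)(D(n-1) + D(n-2)), D(0)=1, D(1)=0.
Building up: D(2)=1, D(3)=2, D(4)=9, D(5)=44, D(6)=265, D(7)=1854, D(8)=14833, D(9)=133496, D(10)=1334961.
Total arrangements: 10! = 3628800.
Probability = D(10)/10! = 16481/44800.

Final answer: D(10)/10! = 1334961/3628800 = 0.367879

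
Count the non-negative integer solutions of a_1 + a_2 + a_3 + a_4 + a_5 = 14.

Stars and bars with 14 stars and 4 bars:
C(14+5-1, 5-1) = C(18,4).

Final answer: C(18,4) = 3060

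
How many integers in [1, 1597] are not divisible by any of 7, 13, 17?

|div by 7|=228, |div by 13|=122, |div by 17|=93.
|div by 7&13|=17, |div by 7&17|=13, |div by 13&17|=7, |div by all|=1.
By inclusion-exclusion, divisible by at least one: 228+122+93-17-13-7+1 = 407.
Not divisible by any: 1597 - 407.

Final answer: 1190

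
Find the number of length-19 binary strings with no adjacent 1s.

A valid string ends in 0 (append to any length-(n-1) valid string) or in 01 (append to any length-(n-2) valid string), so a(n) = a(n-1) + a(n-2) with a(1)=2, a(2)=3.
Iterating the recurrence: a(1)=2, a(2)=3, a(3)=5, a(4)=8, a(5)=13, a(6)=21, a(7)=34, a(8)=55, a(9)=89, a(10)=144, a(11)=233, a(12)=377, a(13)=610, a(14)=987, a(15)=1597, a(16)=2584, a(17)=4181, a(18)=6765, a(19)=10946.

Final answer: 10946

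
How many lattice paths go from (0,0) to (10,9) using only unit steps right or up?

Each path has 10 right steps and 9 up steps in some order (19 steps total).
Choose which 9 of the 19 steps are up: C(19,9).

Final answer: C(19,9) = 92378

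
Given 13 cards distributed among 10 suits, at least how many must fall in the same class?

By pigeonhole with 13 objects and 10 categories: ceiling(13/10).

Final answer: 2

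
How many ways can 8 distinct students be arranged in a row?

The number of ways to arrange 8 distinct objects is 8!.

Final answer: 8! = 40320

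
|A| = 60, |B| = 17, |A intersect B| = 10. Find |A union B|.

|A union B| = |A| + |B| - |A intersect B| = 60 + 17 - 10.

Final answer: 67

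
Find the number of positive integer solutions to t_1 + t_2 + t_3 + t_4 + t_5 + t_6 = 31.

Substitute t'_i = t_i - 1 (so t'_i >= 0). Then sum t'_i = 31 - 6 = 25.
Stars and bars: C(25+6-1, 6-1) = C(30,5).

Final answer: C(30,5) = 142506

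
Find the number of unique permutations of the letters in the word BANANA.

Letters (A:3, B:1, N:2). Total letters: 6.
Permutations = 6!/(3! x 2!).

Final answer: 60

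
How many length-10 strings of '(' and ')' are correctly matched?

The structures are counted by the Catalan number C_n. Here n = 5 (pairs).
Using C_0 = 1 and C_(k+1) = C_k x 2(2k+1)/(k+2), build up term by term: C_1=1, C_2=2, C_3=5, C_4=14, C_5=42.

Final answer: C_{5} = 42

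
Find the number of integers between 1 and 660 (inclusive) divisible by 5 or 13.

Multiples of 5: 132. Multiples of 13: 50. Of both (lcm=65): 10.
By inclusion-exclusion: 132 + 50 - 10.

Final answer: 172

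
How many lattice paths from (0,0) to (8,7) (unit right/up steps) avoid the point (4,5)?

Total paths to (8,7): C(15,7) = 6435.
Paths through (4,5): C(9,5) x C(6,2) = 1890.
Avoiding (4,5): 6435 - 1890.

Final answer: 4545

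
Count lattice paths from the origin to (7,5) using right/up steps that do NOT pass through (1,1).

Total paths to (7,5): C(12,5) = 792.
Paths through (1,1): C(2,1) x C(10,4) = 420.
Avoiding (1,1): 792 - 420.

Final answer: 372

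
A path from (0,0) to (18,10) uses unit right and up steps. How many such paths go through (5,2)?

Paths (0,0)->(5,2): C(7,2) = 21.
Paths (5,2)->(18,10): C(21,8) = 203490.
By multiplication principle: 21 x 203490.

Final answer: 4273290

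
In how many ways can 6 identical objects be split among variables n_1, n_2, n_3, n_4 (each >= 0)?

Stars and bars with 6 stars and 3 bars:
C(6+4-1, 4-1) = C(9,3).

Final answer: C(9,3) = 84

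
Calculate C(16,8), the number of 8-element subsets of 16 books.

C(16,8) = 16!/(8! x (16-8)!).

Final answer: C(16,8) = 12870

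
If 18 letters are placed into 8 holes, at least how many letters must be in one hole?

By the pigeonhole principle: ceiling(18/8).

Final answer: 3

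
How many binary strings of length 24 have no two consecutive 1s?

A valid string ends in 0 (append to any length-(n-1) valid string) or in 01 (append to any length-(n-2) valid string), so a(n) = a(n-1) + a(n-2) with a(1)=2, a(2)=3.
Computing successive values: a(1)=2, a(2)=3, a(3)=5, a(4)=8, a(5)=13, a(6)=21, a(7)=34, a(8)=55, a(9)=89, a(10)=144, a(11)=233, a(12)=377, a(13)=610, a(14)=987, a(15)=1597, a(16)=2584, a(17)=4181, a(18)=6765, a(19)=10946, a(20)=17711, a(21)=28657, a(22)=46368, a(23)=75025, a(24)=121393.

Final answer: 121393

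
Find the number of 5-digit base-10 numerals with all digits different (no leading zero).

The leading digit has 9 choices (anything but zero); the next has 9 (anything but the first), then 8, and so on, one fewer each time.
Total: 9 x 9 x 8 x 7 x 6.

Final answer: 27216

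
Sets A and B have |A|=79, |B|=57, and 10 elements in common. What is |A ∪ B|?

|A union B| = |A| + |B| - |A intersect B| = 79 + 57 - 10.

Final answer: 126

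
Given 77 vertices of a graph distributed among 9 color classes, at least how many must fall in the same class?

By pigeonhole with 77 objects and 9 categories: ceiling(77/9).

Final answer: 9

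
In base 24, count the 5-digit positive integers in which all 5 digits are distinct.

The leading digit has 23 choices (anything but zero); the next has 23 (anything but the first), then 22, and so on, one fewer each time.
Total: 23 x 23 x 22 x 21 x 20.

Final answer: 4887960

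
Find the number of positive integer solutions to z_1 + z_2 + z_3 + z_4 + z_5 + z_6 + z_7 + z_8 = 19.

Substitute z'_i = z_i - 1 (so z'_i >= 0). Then sum z'_i = 19 - 8 = 11.
Stars and bars: C(11+8-1, 8-1) = C(18,7).

Final answer: C(18,7) = 31824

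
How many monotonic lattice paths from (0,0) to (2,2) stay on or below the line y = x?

Total monotonic paths to (2,2): C(4,2) = 6.
Paths that cross above y=x (reflection bijection): C(4,3) = 4.
Valid Dyck paths: 6 - 4.
(This is the Catalan number C_{2}.)

Final answer: C_{2} = 2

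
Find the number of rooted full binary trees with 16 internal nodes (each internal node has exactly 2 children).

The structures are counted by the Catalan number C_n. Here n = 16.
C_n = (2n)!/(n!(n+1)!), so C_{16} = 32!/(16! x 17!) = C(32,16)/17 = 601080390/17.

Final answer: C_{16} = 35357670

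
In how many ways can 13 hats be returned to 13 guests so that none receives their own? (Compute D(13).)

D(n) = (n-1)(D(n-1) + D(n-2)), D(0)=1, D(1)=0.
D(2) = 1 x (0 + 1) = 1
D(3) = 2 x (1 + 0) = 2
D(4) = 3 x (2 + 1) = 9
D(5) = 4 x (9 + 2) = 44
D(6) = 5 x (44 + 9) = 265
D(7) = 6 x (265 + 44) = 1854
D(8) = 7 x (1854 + 265) = 14833
D(9) = 8 x (14833 + 1854) = 133496
D(10) = 9 x (133496 + 14833) = 1334961
D(11) = 10 x (1334961 + 133496) = 14684570
D(12) = 11 x (14684570 + 1334961) = 176214841
D(13) = 12 x (D(12) + D(11)) = 12 x (176214841 + 14684570)

Final answer: D(13) = 2290792932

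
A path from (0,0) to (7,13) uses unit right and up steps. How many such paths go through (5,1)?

Paths (0,0)->(5,1): C(6,1) = 6.
Paths (5,1)->(7,13): C(14,12) = 91.
By multiplication principle: 6 x 91.

Final answer: 546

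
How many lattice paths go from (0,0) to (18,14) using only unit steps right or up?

Each path has 18 right steps and 14 up steps in some order (32 steps total).
Choose which 14 of the 32 steps are up: C(32,14).

Final answer: C(32,14) = 471435600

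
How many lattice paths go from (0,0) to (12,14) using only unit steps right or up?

Each path has 12 right steps and 14 up steps in some order (26 steps total).
Choose which 14 of the 26 steps are up: C(26,14).

Final answer: C(26,14) = 9657700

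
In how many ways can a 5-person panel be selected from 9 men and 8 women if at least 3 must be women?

Sum over valid woman counts:
C(8,3)C(9,2) = 2016
C(8,4)C(9,1) = 630
C(8,5)C(9,0) = 56
Total: 2016 + 630 + 56.

Final answer: 2702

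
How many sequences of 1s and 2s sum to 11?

Let f(n) be the number of climbs. Removing the last move (1 or 2 steps) gives f(n) = f(n-1) + f(n-2); base cases f(1)=1, f(2)=2.
Building up term by term: f(1)=1, f(2)=2, f(3)=3, f(4)=5, f(5)=8, f(6)=13, f(7)=21, f(8)=34, f(9)=55, f(10)=89, f(11)=144.

Final answer: 144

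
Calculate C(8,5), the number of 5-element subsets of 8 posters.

C(8,5) = 8!/(5! x 3!).

Final answer: \binom{8}{5} = 56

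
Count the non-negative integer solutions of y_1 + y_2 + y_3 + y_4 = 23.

Stars and bars with 23 stars and 3 bars:
C(23+4-1, 4-1) = C(26,3).

Final answer: C(26,3) = 2600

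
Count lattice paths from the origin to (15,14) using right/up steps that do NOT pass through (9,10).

Total paths to (15,14): C(29,14) = 77558760.
Paths through (9,10): C(19,10) x C(10,4) = 19399380.
Avoiding (9,10): 77558760 - 19399380.

Final answer: 58159380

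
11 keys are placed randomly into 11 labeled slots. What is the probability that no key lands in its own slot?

D(n) = (n-1)(D(n-1) + D(n-2)), D(0)=1, D(1)=0.
Building up: D(2)=1, D(3)=2, D(4)=9, D(5)=44, D(6)=265, D(7)=1854, D(8)=14833, D(9)=133496, D(10)=1334961, D(11)=14684570.
Total arrangements: 11! = 39916800.
Probability = D(11)/11! = 1468457/3991680.

Final answer: D(11)/11! = 14684570/39916800 = 0.367879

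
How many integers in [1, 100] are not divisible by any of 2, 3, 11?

|div by 2|=50, |div by 3|=33, |div by 11|=9.
|div by 2&3|=16, |div by 2&11|=4, |div by 3&11|=3, |div by all|=1.
By inclusion-exclusion, divisible by at least one: 50+33+9-16-4-3+1 = 70.
Not divisible by any: 100 - 70.

Final answer: 30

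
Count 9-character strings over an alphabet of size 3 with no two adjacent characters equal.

Let g(n) count such strings. g(1) = 3, and each valid string of length n-1 extends in 2 ways (any symbol but the last), so g(n) = 2 g(n-1).
Total: g(9) = 3 x 2^8.

Final answer: 3 x 2^{8} = 768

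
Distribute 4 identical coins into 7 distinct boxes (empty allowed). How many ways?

Stars and bars: C(n+k-1, k-1) = C(10,6).

Final answer: C(10,6) = 210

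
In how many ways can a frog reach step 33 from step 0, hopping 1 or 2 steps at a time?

Condition on the final move: it is a 1-step (f(n-1) ways to get there) or a 2-step (f(n-2) ways), so f(n) = f(n-1) + f(n-2), with f(1)=1, f(2)=2.
Computing successive values: f(1)=1, f(2)=2, f(3)=3, f(4)=5, f(5)=8, f(6)=13, f(7)=21, f(8)=34, f(9)=55, f(10)=89, f(11)=144, f(12)=233, f(13)=377, f(14)=610, f(15)=987, f(16)=1597, f(17)=2584, f(18)=4181, f(19)=6765, f(20)=10946, f(21)=17711, f(22)=28657, f(23)=46368, f(24)=75025, f(25)=121393, f(26)=196418, f(27)=317811, f(28)=514229, f(29)=832040, f(30)=1346269, f(31)=2178309, f(32)=3524578, f(33)=5702887.

Final answer: 5702887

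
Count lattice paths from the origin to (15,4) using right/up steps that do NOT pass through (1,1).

Total paths to (15,4): C(19,4) = 3876.
Paths through (1,1): C(2,1) x C(17,3) = 1360.
Avoiding (1,1): 3876 - 1360.

Final answer: 2516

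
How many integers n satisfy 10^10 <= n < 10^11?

These are the integers in [10^10, 10^11), so the count is 10^11 - 10^10 = 9 x 10^10.

Final answer: 90000000000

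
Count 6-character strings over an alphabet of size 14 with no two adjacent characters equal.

Let g(n) count such strings. g(1) = 14, and each valid string of length n-1 extends in 13 ways (any symbol but the last), so g(n) = 13 g(n-1).
Total: g(6) = 14 x 13^5.

Final answer: 14 x 13^{5} = 5198102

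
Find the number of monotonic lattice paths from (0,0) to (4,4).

Each path has 4 right steps and 4 up steps in some order (8 steps total).
Choose which 4 of the 8 steps are up: C(8,4).

Final answer: C(8,4) = 70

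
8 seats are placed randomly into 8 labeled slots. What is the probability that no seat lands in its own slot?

D(n) = (n-1)(D(n-1) + D(n-2)), D(0)=1, D(1)=0.
Building up: D(2)=1, D(3)=2, D(4)=9, D(5)=44, D(6)=265, D(7)=1854, D(8)=14833.
Total arrangements: 8! = 40320.
Probability = D(8)/8! = 2119/5760.

Final answer: D(8)/8! = 14833/40320 = 0.367882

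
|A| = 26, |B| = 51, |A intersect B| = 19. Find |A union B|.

|A union B| = |A| + |B| - |A intersect B| = 26 + 51 - 19.

Final answer: 58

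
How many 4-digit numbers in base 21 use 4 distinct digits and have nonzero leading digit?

The leading digit has 20 choices (anything but zero); the next has 20 (anything but the first), then 19, and so on, one fewer each time.
Total: 20 x 20 x 19 x 18.

Final answer: 136800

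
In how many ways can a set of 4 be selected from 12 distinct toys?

C(12,4) = 12!/(4! x (12-4)!).

Final answer: C(12,4) = 495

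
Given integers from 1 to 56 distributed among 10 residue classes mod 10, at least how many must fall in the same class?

By pigeonhole with 56 objects and 10 categories: ceiling(56/10).

Final answer: 6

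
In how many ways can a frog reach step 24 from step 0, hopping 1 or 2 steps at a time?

Let f(n) count the ways. The last step is size 1 or 2, so f(n) = f(n-1) + f(n-2) with f(1)=1, f(2)=2.
Building up term by term: f(1)=1, f(2)=2, f(3)=3, f(4)=5, f(5)=8, f(6)=13, f(7)=21, f(8)=34, f(9)=55, f(10)=89, f(11)=144, f(12)=233, f(13)=377, f(14)=610, f(15)=987, f(16)=1597, f(17)=2584, f(18)=4181, f(19)=6765, f(20)=10946, f(21)=17711, f(22)=28657, f(23)=46368, f(24)=75025.

Final answer: 75025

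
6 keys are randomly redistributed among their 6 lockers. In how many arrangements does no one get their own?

Use the recurrence D(n) = (n-1)(D(n-1) + D(n-2)) with D(0)=1, D(1)=0.
D(2) = 1 x (0 + 1) = 1
D(3) = 2 x (1 + 0) = 2
D(4) = 3 x (2 + 1) = 9
D(5) = 4 x (9 + 2) = 44
D(6) = 5 x (D(5) + D(4)) = 5 x (44 + 9)

Final answer: D(6) = 265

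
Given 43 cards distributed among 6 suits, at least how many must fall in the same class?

By pigeonhole with 43 objects and 6 categories: ceiling(43/6).

Final answer: 8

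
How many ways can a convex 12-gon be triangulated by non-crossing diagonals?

This is counted by the nth Catalan number C_n. Here n = 12 - 2 = 10.
C_n = C(2n,n)/(n+1), so C_{10} = C(20,10)/11 = 184756/11.

Final answer: C_{10} = 16796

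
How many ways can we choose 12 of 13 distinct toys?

C(13,12) = 13!/(12! x 1!).

Final answer: \binom{13}{12} = 13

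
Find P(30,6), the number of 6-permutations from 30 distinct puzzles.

P(30,6) = 30!/(30-6)! = 30!/24!.

Final answer: P(30,6) = 427518000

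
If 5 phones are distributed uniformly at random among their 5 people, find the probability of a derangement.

Use the recurrence D(n) = (n-1)(D(n-1) + D(n-2)) with D(0)=1, D(1)=0.
Building up: D(2)=1, D(3)=2, D(4)=9, D(5)=44.
Total arrangements: 5! = 120.
Probability = D(5)/5! = 11/30.

Final answer: D(5)/5! = 44/120 = 0.366667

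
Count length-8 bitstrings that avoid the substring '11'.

A valid string ends in 0 (append to any length-(n-1) valid string) or in 01 (append to any length-(n-2) valid string), so a(n) = a(n-1) + a(n-2) with a(1)=2, a(2)=3.
Iterating the recurrence: a(1)=2, a(2)=3, a(3)=5, a(4)=8, a(5)=13, a(6)=21, a(7)=34, a(8)=55.

Final answer: 55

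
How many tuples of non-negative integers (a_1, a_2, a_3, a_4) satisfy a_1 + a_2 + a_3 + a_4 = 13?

Stars and bars with 13 stars and 3 bars:
C(13+4-1, 4-1) = C(16,3).

Final answer: C(16,3) = 560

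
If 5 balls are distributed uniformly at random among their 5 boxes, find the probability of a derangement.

Use the recurrence D(n) = (n-1)(D(n-1) + D(n-2)) with D(0)=1, D(1)=0.
Building up: D(2)=1, D(3)=2, D(4)=9, D(5)=44.
Total arrangements: 5! = 120.
Probability = D(5)/5! = 11/30.

Final answer: D(5)/5! = 44/120 = 0.366667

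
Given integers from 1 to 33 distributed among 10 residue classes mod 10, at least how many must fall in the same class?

By pigeonhole with 33 objects and 10 categories: ceiling(33/10).

Final answer: 4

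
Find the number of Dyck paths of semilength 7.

Total monotonic paths to (7,7): C(14,7) = 3432.
Reflecting each bad path at its first crossing gives a bijection with paths to (6,8): C(14,8) = 3003.
Valid Dyck paths: 3432 - 3003.
(Check: C(14,7) - C(14,8) = C(14,7)/8, the Catalan number C_{7}.)

Final answer: C_{7} = 429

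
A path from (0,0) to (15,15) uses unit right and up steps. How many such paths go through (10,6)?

Paths (0,0)->(10,6): C(16,6) = 8008.
Paths (10,6)->(15,15): C(14,9) = 2002.
By multiplication principle: 8008 x 2002.

Final answer: 16032016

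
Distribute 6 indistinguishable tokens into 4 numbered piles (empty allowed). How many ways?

Stars and bars: C(n+k-1, k-1) = C(9,3).

Final answer: C(9,3) = 84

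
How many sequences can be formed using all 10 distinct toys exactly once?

The number of ways to arrange 10 distinct objects is 10!.

Final answer: 10! = 3628800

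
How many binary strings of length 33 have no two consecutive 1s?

Classify by the final bit: ...0 gives a(n-1) strings, ...01 gives a(n-2) strings. Thus a(n) = a(n-1) + a(n-2) with a(1)=2, a(2)=3.
Iterating the recurrence: a(1)=2, a(2)=3, a(3)=5, a(4)=8, a(5)=13, a(6)=21, a(7)=34, a(8)=55, a(9)=89, a(10)=144, a(11)=233, a(12)=377, a(13)=610, a(14)=987, a(15)=1597, a(16)=2584, a(17)=4181, a(18)=6765, a(19)=10946, a(20)=17711, a(21)=28657, a(22)=46368, a(23)=75025, a(24)=121393, a(25)=196418, a(26)=317811, a(27)=514229, a(28)=832040, a(29)=1346269, a(30)=2178309, a(31)=3524578, a(32)=5702887, a(33)=9227465.

Final answer: 9227465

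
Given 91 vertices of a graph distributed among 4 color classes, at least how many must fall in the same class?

By pigeonhole with 91 objects and 4 categories: ceiling(91/4).

Final answer: 23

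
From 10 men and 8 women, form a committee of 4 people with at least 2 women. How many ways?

Sum over valid woman counts:
C(8,2)C(10,2) = 1260
C(8,3)C(10,1) = 560
C(8,4)C(10,0) = 70
Total: 1260 + 560 + 70.

Final answer: 1890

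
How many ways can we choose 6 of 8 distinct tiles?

C(8,6) = 8!/(6! x (8-6)!).

Final answer: C(8,6) = 28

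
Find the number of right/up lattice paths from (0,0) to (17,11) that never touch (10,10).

Total paths to (17,11): C(28,11) = 21474180.
Paths through (10,10): C(20,10) x C(8,1) = 1478048.
Avoiding (10,10): 21474180 - 1478048.

Final answer: 19996132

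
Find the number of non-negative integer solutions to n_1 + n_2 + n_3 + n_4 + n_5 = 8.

Stars and bars with 8 stars and 4 bars:
C(8+5-1, 5-1) = C(12,4).

Final answer: C(12,4) = 495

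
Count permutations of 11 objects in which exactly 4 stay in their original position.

Choose which 4 elements are fixed: C(11,4) = 330.
Derange the remaining 7 using D(j) = (j-1)(D(j-1) + D(j-2)), D(0)=1, D(1)=0: D(2)=1, D(3)=2, D(4)=9, D(5)=44, D(6)=265, D(7)=1854.
Total: 330 x 1854.

Final answer: C(11,4) D(7) = 611820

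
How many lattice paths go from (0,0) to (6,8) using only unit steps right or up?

Each path has 6 right steps and 8 up steps in some order (14 steps total).
Choose which 8 of the 14 steps are up: C(14,8).

Final answer: C(14,8) = 3003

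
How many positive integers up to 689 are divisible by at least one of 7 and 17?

Multiples of 7: 98. Multiples of 17: 40. Of both (lcm=119): 5.
By inclusion-exclusion: 98 + 40 - 5.

Final answer: 133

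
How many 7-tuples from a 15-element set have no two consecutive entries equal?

Let g(n) count such strings. g(1) = 15, and each valid string of length n-1 extends in 14 ways (any symbol but the last), so g(n) = 14 g(n-1).
Total: g(7) = 15 x 14^6.

Final answer: 15 x 14^{6} = 112943040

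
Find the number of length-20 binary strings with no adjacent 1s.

Let a(n) count valid strings. If the last bit is 0 the prefix is any valid string of length n-1; if it is 1 the string must end in 01 with a valid prefix of length n-2. So a(n) = a(n-1) + a(n-2), a(1)=2, a(2)=3.
Iterating the recurrence: a(1)=2, a(2)=3, a(3)=5, a(4)=8, a(5)=13, a(6)=21, a(7)=34, a(8)=55, a(9)=89, a(10)=144, a(11)=233, a(12)=377, a(13)=610, a(14)=987, a(15)=1597, a(16)=2584, a(17)=4181, a(18)=6765, a(19)=10946, a(20)=17711.

Final answer: 17711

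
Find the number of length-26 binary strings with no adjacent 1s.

Classify by the final bit: ...0 gives a(n-1) strings, ...01 gives a(n-2) strings. Thus a(n) = a(n-1) + a(n-2) with a(1)=2, a(2)=3.
Building up term by term: a(1)=2, a(2)=3, a(3)=5, a(4)=8, a(5)=13, a(6)=21, a(7)=34, a(8)=55, a(9)=89, a(10)=144, a(11)=233, a(12)=377, a(13)=610, a(14)=987, a(15)=1597, a(16)=2584, a(17)=4181, a(18)=6765, a(19)=10946, a(20)=17711, a(21)=28657, a(22)=46368, a(23)=75025, a(24)=121393, a(25)=196418, a(26)=317811.

Final answer: 317811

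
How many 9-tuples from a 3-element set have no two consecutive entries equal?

First character: 3 choices. Each subsequent: 2 choices (must differ from the previous one).
Total: 3 x 2^8.

Final answer: 3 x 2^{8} = 768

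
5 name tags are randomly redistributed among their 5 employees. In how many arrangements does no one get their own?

Use the recurrence D(n) = (n-1)(D(n-1) + D(n-2)) with D(0)=1, D(1)=0.
D(2) = 1 x (0 + 1) = 1
D(3) = 2 x (1 + 0) = 2
D(4) = 3 x (2 + 1) = 9
D(5) = 4 x (D(4) + D(3)) = 4 x (9 + 2)

Final answer: D(5) = 44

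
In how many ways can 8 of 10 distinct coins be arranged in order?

P(10,8) = 10!/(10-8)! = 10!/2!.

Final answer: P(10,8) = 1814400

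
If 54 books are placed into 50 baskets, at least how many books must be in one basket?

By the pigeonhole principle: ceiling(54/50).

Final answer: 2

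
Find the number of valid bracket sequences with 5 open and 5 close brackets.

This is counted by the nth Catalan number C_n. Here n = 5 (pairs).
C_n = C(2n,n)/(n+1), so C_{5} = C(10,5)/6 = 252/6.

Final answer: C_{5} = 42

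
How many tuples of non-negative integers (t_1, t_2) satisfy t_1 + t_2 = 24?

Stars and bars with 24 stars and 1 bars:
C(24+2-1, 2-1) = C(25,1).

Final answer: C(25,1) = 25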